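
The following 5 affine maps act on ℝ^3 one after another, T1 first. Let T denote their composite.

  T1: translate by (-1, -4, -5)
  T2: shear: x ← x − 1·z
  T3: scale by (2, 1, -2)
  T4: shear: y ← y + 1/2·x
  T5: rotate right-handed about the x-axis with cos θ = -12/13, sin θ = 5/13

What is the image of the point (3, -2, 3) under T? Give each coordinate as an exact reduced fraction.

T(p) = (8, 4/13, -58/13)

T1 translate by (-1, -4, -5): (3, -2, 3) → (2, -6, -2)
T2 shear: x ← x − 1·z: (2, -6, -2) → (4, -6, -2)
T3 scale by (2, 1, -2): (4, -6, -2) → (8, -6, 4)
T4 shear: y ← y + 1/2·x: (8, -6, 4) → (8, -2, 4)
T5 rotate right-handed about the x-axis with cos θ = -12/13, sin θ = 5/13: (8, -2, 4) → (8, 4/13, -58/13)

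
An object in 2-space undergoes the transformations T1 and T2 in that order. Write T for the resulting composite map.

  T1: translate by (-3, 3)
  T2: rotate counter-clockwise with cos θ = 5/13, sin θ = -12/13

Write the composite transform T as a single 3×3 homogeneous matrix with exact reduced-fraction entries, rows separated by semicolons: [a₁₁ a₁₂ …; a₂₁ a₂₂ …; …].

T = [5/13 12/13 21/13; -12/13 5/13 51/13; 0 0 1]

T1 = [1 0 -3; 0 1 3; 0 0 1]
T2·T1 = [5/13 12/13 21/13; -12/13 5/13 51/13; 0 0 1]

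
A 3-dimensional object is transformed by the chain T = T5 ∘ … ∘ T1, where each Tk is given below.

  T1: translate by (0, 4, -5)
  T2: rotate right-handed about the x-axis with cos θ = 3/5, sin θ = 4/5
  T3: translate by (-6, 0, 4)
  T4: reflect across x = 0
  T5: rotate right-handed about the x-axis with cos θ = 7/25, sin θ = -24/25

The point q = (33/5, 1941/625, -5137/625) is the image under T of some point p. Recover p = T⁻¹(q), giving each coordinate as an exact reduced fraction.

T1 = [1 0 0 0; 0 1 0 4; 0 0 1 -5; 0 0 0 1]
T2·T1 = [1 0 0 0; 0 3/5 -4/5 32/5; 0 4/5 3/5 1/5; 0 0 0 1]
T3·…·T1 = [1 0 0 -6; 0 3/5 -4/5 32/5; 0 4/5 3/5 21/5; 0 0 0 1]
T4·…·T1 = [-1 0 0 6; 0 3/5 -4/5 32/5; 0 4/5 3/5 21/5; 0 0 0 1]
T5·…·T1 = [-1 0 0 6; 0 117/125 44/125 728/125; 0 -44/125 117/125 -621/125; 0 0 0 1]
det M = -1; M⁻¹ = [-1 0 0 6; 0 117/125 -44/125 -36/5; 0 44/125 117/125 13/5; 0 0 0 1]
M⁻¹ · (33/5, 1941/625, -5137/625)ᵀ = (-3/5, -7/5, -4)ᵀ

p = (-3/5, -7/5, -4)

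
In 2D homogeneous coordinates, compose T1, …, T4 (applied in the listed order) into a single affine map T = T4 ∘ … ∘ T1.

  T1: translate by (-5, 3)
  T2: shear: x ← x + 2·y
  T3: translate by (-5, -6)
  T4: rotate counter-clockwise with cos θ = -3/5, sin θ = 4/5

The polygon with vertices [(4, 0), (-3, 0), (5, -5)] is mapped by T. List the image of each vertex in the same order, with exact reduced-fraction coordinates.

T1 translate by (-5, 3): (4, 0) → (-1, 3); (-3, 0) → (-8, 3); (5, -5) → (0, -2)
T2 shear: x ← x + 2·y: (-1, 3) → (5, 3); (-8, 3) → (-2, 3); (0, -2) → (-4, -2)
T3 translate by (-5, -6): (5, 3) → (0, -3); (-2, 3) → (-7, -3); (-4, -2) → (-9, -8)
T4 rotate counter-clockwise with cos θ = -3/5, sin θ = 4/5: (0, -3) → (12/5, 9/5); (-7, -3) → (33/5, -19/5); (-9, -8) → (59/5, -12/5)

image vertices: (12/5, 9/5), (33/5, -19/5), (59/5, -12/5)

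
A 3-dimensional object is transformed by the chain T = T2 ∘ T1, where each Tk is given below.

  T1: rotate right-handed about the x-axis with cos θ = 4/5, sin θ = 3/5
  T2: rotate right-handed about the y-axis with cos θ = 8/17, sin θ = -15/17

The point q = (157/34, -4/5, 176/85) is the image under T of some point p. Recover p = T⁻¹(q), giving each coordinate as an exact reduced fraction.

p = (4, -5/2, -2)

T1 = [1 0 0 0; 0 4/5 -3/5 0; 0 3/5 4/5 0; 0 0 0 1]
T2·T1 = [8/17 -9/17 -12/17 0; 0 4/5 -3/5 0; 15/17 24/85 32/85 0; 0 0 0 1]
det M = 1; M⁻¹ = [8/17 0 15/17 0; -9/17 4/5 24/85 0; -12/17 -3/5 32/85 0; 0 0 0 1]
M⁻¹ · (157/34, -4/5, 176/85)ᵀ = (4, -5/2, -2)ᵀ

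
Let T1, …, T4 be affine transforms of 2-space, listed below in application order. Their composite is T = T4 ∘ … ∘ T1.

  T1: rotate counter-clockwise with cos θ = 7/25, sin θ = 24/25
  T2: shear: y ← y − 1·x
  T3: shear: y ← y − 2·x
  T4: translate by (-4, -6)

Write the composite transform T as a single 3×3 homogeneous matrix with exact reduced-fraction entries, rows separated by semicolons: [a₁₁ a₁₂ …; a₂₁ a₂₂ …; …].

T1 = [7/25 -24/25 0; 24/25 7/25 0; 0 0 1]
T2·T1 = [7/25 -24/25 0; 17/25 31/25 0; 0 0 1]
T3·…·T1 = [7/25 -24/25 0; 3/25 79/25 0; 0 0 1]
T4·…·T1 = [7/25 -24/25 -4; 3/25 79/25 -6; 0 0 1]

T = [7/25 -24/25 -4; 3/25 79/25 -6; 0 0 1]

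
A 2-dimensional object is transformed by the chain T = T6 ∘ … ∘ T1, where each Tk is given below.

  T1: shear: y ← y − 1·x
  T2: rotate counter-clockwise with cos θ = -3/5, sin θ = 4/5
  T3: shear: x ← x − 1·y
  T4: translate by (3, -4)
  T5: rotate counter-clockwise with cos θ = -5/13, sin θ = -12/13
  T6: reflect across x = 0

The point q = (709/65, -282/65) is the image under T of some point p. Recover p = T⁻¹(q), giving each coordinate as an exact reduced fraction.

T1 = [1 0 0; -1 1 0; 0 0 1]
T2·T1 = [1/5 -4/5 0; 7/5 -3/5 0; 0 0 1]
T3·…·T1 = [-6/5 -1/5 0; 7/5 -3/5 0; 0 0 1]
T4·…·T1 = [-6/5 -1/5 3; 7/5 -3/5 -4; 0 0 1]
T5·…·T1 = [114/65 -31/65 -63/13; 37/65 27/65 -16/13; 0 0 1]
T6·…·T1 = [-114/65 31/65 63/13; 37/65 27/65 -16/13; 0 0 1]
det M = -1; M⁻¹ = [-27/65 31/65 13/5; 37/65 114/65 -3/5; 0 0 1]
M⁻¹ · (709/65, -282/65)ᵀ = (-4, -2)ᵀ

p = (-4, -2)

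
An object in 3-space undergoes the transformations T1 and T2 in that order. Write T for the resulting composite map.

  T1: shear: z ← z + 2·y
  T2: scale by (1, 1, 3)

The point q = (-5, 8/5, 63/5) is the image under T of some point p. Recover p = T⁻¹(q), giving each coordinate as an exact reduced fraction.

T1 = [1 0 0 0; 0 1 0 0; 0 2 1 0; 0 0 0 1]
T2·T1 = [1 0 0 0; 0 1 0 0; 0 6 3 0; 0 0 0 1]
det M = 3; M⁻¹ = [1 0 0 0; 0 1 0 0; 0 -2 1/3 0; 0 0 0 1]
M⁻¹ · (-5, 8/5, 63/5)ᵀ = (-5, 8/5, 1)ᵀ

p = (-5, 8/5, 1)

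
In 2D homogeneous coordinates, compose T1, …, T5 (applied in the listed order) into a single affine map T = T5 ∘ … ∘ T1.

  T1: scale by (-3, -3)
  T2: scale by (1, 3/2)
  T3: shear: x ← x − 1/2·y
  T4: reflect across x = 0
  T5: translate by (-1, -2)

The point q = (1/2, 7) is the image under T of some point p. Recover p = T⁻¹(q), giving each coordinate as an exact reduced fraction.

T1 = [-3 0 0; 0 -3 0; 0 0 1]
T2·T1 = [-3 0 0; 0 -9/2 0; 0 0 1]
T3·…·T1 = [-3 9/4 0; 0 -9/2 0; 0 0 1]
T4·…·T1 = [3 -9/4 0; 0 -9/2 0; 0 0 1]
T5·…·T1 = [3 -9/4 -1; 0 -9/2 -2; 0 0 1]
det M = -27/2; M⁻¹ = [1/3 -1/6 0; 0 -2/9 -4/9; 0 0 1]
M⁻¹ · (1/2, 7)ᵀ = (-1, -2)ᵀ

p = (-1, -2)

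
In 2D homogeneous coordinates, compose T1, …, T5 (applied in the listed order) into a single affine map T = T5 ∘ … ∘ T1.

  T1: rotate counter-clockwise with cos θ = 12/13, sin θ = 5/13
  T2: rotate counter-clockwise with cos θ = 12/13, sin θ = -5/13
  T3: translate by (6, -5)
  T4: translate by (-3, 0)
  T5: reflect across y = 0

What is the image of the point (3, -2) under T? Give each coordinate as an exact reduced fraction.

T(p) = (6, 7)

T1 rotate counter-clockwise with cos θ = 12/13, sin θ = 5/13: (3, -2) → (46/13, -9/13)
T2 rotate counter-clockwise with cos θ = 12/13, sin θ = -5/13: (46/13, -9/13) → (3, -2)
T3 translate by (6, -5): (3, -2) → (9, -7)
T4 translate by (-3, 0): (9, -7) → (6, -7)
T5 reflect across y = 0: (6, -7) → (6, 7)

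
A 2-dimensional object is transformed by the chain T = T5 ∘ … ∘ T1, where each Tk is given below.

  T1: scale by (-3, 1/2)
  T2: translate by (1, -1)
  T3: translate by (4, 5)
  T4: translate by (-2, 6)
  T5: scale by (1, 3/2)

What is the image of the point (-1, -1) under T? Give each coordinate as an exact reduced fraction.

T(p) = (6, 57/4)

T1 scale by (-3, 1/2): (-1, -1) → (3, -1/2)
T2 translate by (1, -1): (3, -1/2) → (4, -3/2)
T3 translate by (4, 5): (4, -3/2) → (8, 7/2)
T4 translate by (-2, 6): (8, 7/2) → (6, 19/2)
T5 scale by (1, 3/2): (6, 19/2) → (6, 57/4)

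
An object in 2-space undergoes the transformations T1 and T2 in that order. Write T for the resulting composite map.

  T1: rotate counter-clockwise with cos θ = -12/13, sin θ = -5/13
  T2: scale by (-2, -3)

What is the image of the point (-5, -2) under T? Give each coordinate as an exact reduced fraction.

T1 rotate counter-clockwise with cos θ = -12/13, sin θ = -5/13: (-5, -2) → (50/13, 49/13)
T2 scale by (-2, -3): (50/13, 49/13) → (-100/13, -147/13)

T(p) = (-100/13, -147/13)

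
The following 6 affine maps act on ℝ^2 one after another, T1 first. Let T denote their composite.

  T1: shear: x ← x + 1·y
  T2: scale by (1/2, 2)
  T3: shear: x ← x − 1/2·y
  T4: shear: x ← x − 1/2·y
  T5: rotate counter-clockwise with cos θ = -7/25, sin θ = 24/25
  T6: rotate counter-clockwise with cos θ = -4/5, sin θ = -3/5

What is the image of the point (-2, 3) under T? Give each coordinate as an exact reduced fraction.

T1 shear: x ← x + 1·y: (-2, 3) → (1, 3)
T2 scale by (1/2, 2): (1, 3) → (1/2, 6)
T3 shear: x ← x − 1/2·y: (1/2, 6) → (-5/2, 6)
T4 shear: x ← x − 1/2·y: (-5/2, 6) → (-11/2, 6)
T5 rotate counter-clockwise with cos θ = -7/25, sin θ = 24/25: (-11/2, 6) → (-211/50, -174/25)
T6 rotate counter-clockwise with cos θ = -4/5, sin θ = -3/5: (-211/50, -174/25) → (-4/5, 81/10)

T(p) = (-4/5, 81/10)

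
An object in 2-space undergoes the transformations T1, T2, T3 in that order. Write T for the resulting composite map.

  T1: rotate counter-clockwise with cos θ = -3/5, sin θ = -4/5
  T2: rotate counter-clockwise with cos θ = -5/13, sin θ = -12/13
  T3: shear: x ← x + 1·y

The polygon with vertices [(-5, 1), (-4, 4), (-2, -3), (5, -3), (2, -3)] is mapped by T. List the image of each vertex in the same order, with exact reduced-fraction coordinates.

image vertices: (-204/65, -313/65), (-448/65, -356/65), (17/5, -1/5), (382/65, 379/65), (313/65, 211/65)

T1 rotate counter-clockwise with cos θ = -3/5, sin θ = -4/5: (-5, 1) → (19/5, 17/5); (-4, 4) → (28/5, 4/5); (-2, -3) → (-6/5, 17/5); (5, -3) → (-27/5, -11/5); (2, -3) → (-18/5, 1/5)
T2 rotate counter-clockwise with cos θ = -5/13, sin θ = -12/13: (19/5, 17/5) → (109/65, -313/65); (28/5, 4/5) → (-92/65, -356/65); (-6/5, 17/5) → (18/5, -1/5); (-27/5, -11/5) → (3/65, 379/65); (-18/5, 1/5) → (102/65, 211/65)
T3 shear: x ← x + 1·y: (109/65, -313/65) → (-204/65, -313/65); (-92/65, -356/65) → (-448/65, -356/65); (18/5, -1/5) → (17/5, -1/5); (3/65, 379/65) → (382/65, 379/65); (102/65, 211/65) → (313/65, 211/65)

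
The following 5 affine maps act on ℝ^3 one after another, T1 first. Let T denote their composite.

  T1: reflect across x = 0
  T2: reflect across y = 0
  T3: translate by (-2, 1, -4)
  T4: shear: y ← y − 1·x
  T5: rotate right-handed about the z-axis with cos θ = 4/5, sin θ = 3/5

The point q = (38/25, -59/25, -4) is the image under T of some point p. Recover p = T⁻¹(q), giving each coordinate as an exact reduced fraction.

p = (-9/5, 4, 0)

T1 = [-1 0 0 0; 0 1 0 0; 0 0 1 0; 0 0 0 1]
T2·T1 = [-1 0 0 0; 0 -1 0 0; 0 0 1 0; 0 0 0 1]
T3·…·T1 = [-1 0 0 -2; 0 -1 0 1; 0 0 1 -4; 0 0 0 1]
T4·…·T1 = [-1 0 0 -2; 1 -1 0 3; 0 0 1 -4; 0 0 0 1]
T5·…·T1 = [-7/5 3/5 0 -17/5; 1/5 -4/5 0 6/5; 0 0 1 -4; 0 0 0 1]
det M = 1; M⁻¹ = [-4/5 -3/5 0 -2; -1/5 -7/5 0 1; 0 0 1 4; 0 0 0 1]
M⁻¹ · (38/25, -59/25, -4)ᵀ = (-9/5, 4, 0)ᵀ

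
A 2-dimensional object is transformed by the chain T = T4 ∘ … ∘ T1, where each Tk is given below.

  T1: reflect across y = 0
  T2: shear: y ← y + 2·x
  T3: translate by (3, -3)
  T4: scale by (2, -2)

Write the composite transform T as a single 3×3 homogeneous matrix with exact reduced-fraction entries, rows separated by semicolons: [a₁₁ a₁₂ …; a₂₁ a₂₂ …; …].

T = [2 0 6; -4 2 6; 0 0 1]

T1 = [1 0 0; 0 -1 0; 0 0 1]
T2·T1 = [1 0 0; 2 -1 0; 0 0 1]
T3·…·T1 = [1 0 3; 2 -1 -3; 0 0 1]
T4·…·T1 = [2 0 6; -4 2 6; 0 0 1]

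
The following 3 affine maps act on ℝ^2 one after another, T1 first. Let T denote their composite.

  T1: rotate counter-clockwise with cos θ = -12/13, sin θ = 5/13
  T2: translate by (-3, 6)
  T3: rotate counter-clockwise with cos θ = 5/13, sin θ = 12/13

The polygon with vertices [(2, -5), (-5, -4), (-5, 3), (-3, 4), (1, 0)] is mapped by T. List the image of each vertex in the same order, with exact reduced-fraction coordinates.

T1 rotate counter-clockwise with cos θ = -12/13, sin θ = 5/13: (2, -5) → (1/13, 70/13); (-5, -4) → (80/13, 23/13); (-5, 3) → (45/13, -61/13); (-3, 4) → (16/13, -63/13); (1, 0) → (-12/13, 5/13)
T2 translate by (-3, 6): (1/13, 70/13) → (-38/13, 148/13); (80/13, 23/13) → (41/13, 101/13); (45/13, -61/13) → (6/13, 17/13); (16/13, -63/13) → (-23/13, 15/13); (-12/13, 5/13) → (-51/13, 83/13)
T3 rotate counter-clockwise with cos θ = 5/13, sin θ = 12/13: (-38/13, 148/13) → (-1966/169, 284/169); (41/13, 101/13) → (-1007/169, 997/169); (6/13, 17/13) → (-174/169, 157/169); (-23/13, 15/13) → (-295/169, -201/169); (-51/13, 83/13) → (-1251/169, -197/169)

image vertices: (-1966/169, 284/169), (-1007/169, 997/169), (-174/169, 157/169), (-295/169, -201/169), (-1251/169, -197/169)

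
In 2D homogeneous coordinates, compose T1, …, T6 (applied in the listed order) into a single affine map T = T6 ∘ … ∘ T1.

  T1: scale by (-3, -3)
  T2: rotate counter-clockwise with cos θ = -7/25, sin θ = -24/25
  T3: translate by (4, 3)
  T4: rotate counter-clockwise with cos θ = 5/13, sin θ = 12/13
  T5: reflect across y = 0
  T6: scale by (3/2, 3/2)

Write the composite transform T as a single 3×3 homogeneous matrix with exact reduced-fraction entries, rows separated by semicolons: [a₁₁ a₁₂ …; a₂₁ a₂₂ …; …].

T1 = [-3 0 0; 0 -3 0; 0 0 1]
T2·T1 = [21/25 -72/25 0; 72/25 21/25 0; 0 0 1]
T3·…·T1 = [21/25 -72/25 4; 72/25 21/25 3; 0 0 1]
T4·…·T1 = [-759/325 -612/325 -16/13; 612/325 -759/325 63/13; 0 0 1]
T5·…·T1 = [-759/325 -612/325 -16/13; -612/325 759/325 -63/13; 0 0 1]
T6·…·T1 = [-2277/650 -918/325 -24/13; -918/325 2277/650 -189/26; 0 0 1]

T = [-2277/650 -918/325 -24/13; -918/325 2277/650 -189/26; 0 0 1]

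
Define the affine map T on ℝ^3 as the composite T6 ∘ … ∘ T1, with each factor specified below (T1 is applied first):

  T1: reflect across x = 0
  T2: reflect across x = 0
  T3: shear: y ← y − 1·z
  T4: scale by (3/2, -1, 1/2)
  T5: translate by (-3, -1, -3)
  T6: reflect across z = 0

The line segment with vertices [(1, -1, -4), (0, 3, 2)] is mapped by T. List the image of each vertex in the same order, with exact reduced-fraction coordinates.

image vertices: (-3/2, -4, 5), (-3, -2, 2)

T1 reflect across x = 0: (1, -1, -4) → (-1, -1, -4); (0, 3, 2) → (0, 3, 2)
T2 reflect across x = 0: (-1, -1, -4) → (1, -1, -4); (0, 3, 2) → (0, 3, 2)
T3 shear: y ← y − 1·z: (1, -1, -4) → (1, 3, -4); (0, 3, 2) → (0, 1, 2)
T4 scale by (3/2, -1, 1/2): (1, 3, -4) → (3/2, -3, -2); (0, 1, 2) → (0, -1, 1)
T5 translate by (-3, -1, -3): (3/2, -3, -2) → (-3/2, -4, -5); (0, -1, 1) → (-3, -2, -2)
T6 reflect across z = 0: (-3/2, -4, -5) → (-3/2, -4, 5); (-3, -2, -2) → (-3, -2, 2)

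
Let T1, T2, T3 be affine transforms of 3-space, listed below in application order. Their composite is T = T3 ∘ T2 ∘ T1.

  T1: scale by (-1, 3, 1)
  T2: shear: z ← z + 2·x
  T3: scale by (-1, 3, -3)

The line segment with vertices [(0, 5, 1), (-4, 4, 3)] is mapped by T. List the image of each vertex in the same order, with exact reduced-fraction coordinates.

image vertices: (0, 45, -3), (-4, 36, -33)

T1 scale by (-1, 3, 1): (0, 5, 1) → (0, 15, 1); (-4, 4, 3) → (4, 12, 3)
T2 shear: z ← z + 2·x: (0, 15, 1) → (0, 15, 1); (4, 12, 3) → (4, 12, 11)
T3 scale by (-1, 3, -3): (0, 15, 1) → (0, 45, -3); (4, 12, 11) → (-4, 36, -33)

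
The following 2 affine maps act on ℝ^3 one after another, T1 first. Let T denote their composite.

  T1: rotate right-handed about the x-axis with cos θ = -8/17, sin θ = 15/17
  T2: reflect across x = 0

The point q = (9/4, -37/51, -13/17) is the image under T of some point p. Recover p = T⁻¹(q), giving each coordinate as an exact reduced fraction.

p = (-9/4, -1/3, 1)

T1 = [1 0 0 0; 0 -8/17 -15/17 0; 0 15/17 -8/17 0; 0 0 0 1]
T2·T1 = [-1 0 0 0; 0 -8/17 -15/17 0; 0 15/17 -8/17 0; 0 0 0 1]
det M = -1; M⁻¹ = [-1 0 0 0; 0 -8/17 15/17 0; 0 -15/17 -8/17 0; 0 0 0 1]
M⁻¹ · (9/4, -37/51, -13/17)ᵀ = (-9/4, -1/3, 1)ᵀ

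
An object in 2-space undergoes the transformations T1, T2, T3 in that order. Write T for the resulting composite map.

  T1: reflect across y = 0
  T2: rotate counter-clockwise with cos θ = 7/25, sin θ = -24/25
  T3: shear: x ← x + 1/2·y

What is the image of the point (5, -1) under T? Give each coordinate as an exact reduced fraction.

T1 reflect across y = 0: (5, -1) → (5, 1)
T2 rotate counter-clockwise with cos θ = 7/25, sin θ = -24/25: (5, 1) → (59/25, -113/25)
T3 shear: x ← x + 1/2·y: (59/25, -113/25) → (1/10, -113/25)

T(p) = (1/10, -113/25)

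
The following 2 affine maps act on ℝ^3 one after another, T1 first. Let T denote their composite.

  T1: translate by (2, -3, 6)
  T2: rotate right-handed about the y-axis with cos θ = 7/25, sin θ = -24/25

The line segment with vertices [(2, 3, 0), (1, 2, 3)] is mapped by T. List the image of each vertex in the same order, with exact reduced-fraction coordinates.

image vertices: (-116/25, 0, 138/25), (-39/5, -1, 27/5)

T1 translate by (2, -3, 6): (2, 3, 0) → (4, 0, 6); (1, 2, 3) → (3, -1, 9)
T2 rotate right-handed about the y-axis with cos θ = 7/25, sin θ = -24/25: (4, 0, 6) → (-116/25, 0, 138/25); (3, -1, 9) → (-39/5, -1, 27/5)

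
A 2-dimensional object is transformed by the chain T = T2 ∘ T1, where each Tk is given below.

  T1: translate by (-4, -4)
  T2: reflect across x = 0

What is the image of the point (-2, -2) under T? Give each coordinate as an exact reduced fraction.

T1 translate by (-4, -4): (-2, -2) → (-6, -6)
T2 reflect across x = 0: (-6, -6) → (6, -6)

T(p) = (6, -6)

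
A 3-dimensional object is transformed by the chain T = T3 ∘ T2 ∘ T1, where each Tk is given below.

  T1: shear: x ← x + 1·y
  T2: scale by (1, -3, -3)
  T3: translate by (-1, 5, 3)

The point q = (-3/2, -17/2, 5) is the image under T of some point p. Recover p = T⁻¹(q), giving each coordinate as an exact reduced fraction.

T1 = [1 1 0 0; 0 1 0 0; 0 0 1 0; 0 0 0 1]
T2·T1 = [1 1 0 0; 0 -3 0 0; 0 0 -3 0; 0 0 0 1]
T3·…·T1 = [1 1 0 -1; 0 -3 0 5; 0 0 -3 3; 0 0 0 1]
det M = 9; M⁻¹ = [1 1/3 0 -2/3; 0 -1/3 0 5/3; 0 0 -1/3 1; 0 0 0 1]
M⁻¹ · (-3/2, -17/2, 5)ᵀ = (-5, 9/2, -2/3)ᵀ

p = (-5, 9/2, -2/3)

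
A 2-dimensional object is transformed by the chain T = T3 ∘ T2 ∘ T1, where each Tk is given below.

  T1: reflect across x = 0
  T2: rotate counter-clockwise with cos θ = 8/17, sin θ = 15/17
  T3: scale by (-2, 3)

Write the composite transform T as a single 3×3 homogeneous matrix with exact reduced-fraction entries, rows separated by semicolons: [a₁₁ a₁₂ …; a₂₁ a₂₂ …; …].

T = [16/17 30/17 0; -45/17 24/17 0; 0 0 1]

T1 = [-1 0 0; 0 1 0; 0 0 1]
T2·T1 = [-8/17 -15/17 0; -15/17 8/17 0; 0 0 1]
T3·…·T1 = [16/17 30/17 0; -45/17 24/17 0; 0 0 1]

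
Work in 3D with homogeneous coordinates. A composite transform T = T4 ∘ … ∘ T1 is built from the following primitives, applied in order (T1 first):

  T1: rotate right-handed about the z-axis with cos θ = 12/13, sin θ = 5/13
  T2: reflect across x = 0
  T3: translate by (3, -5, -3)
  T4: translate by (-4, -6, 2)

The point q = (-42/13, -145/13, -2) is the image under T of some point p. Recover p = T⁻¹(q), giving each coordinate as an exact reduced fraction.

T1 = [12/13 -5/13 0 0; 5/13 12/13 0 0; 0 0 1 0; 0 0 0 1]
T2·T1 = [-12/13 5/13 0 0; 5/13 12/13 0 0; 0 0 1 0; 0 0 0 1]
T3·…·T1 = [-12/13 5/13 0 3; 5/13 12/13 0 -5; 0 0 1 -3; 0 0 0 1]
T4·…·T1 = [-12/13 5/13 0 -1; 5/13 12/13 0 -11; 0 0 1 -1; 0 0 0 1]
det M = -1; M⁻¹ = [-12/13 5/13 0 43/13; 5/13 12/13 0 137/13; 0 0 1 1; 0 0 0 1]
M⁻¹ · (-42/13, -145/13, -2)ᵀ = (2, -1, -1)ᵀ

p = (2, -1, -1)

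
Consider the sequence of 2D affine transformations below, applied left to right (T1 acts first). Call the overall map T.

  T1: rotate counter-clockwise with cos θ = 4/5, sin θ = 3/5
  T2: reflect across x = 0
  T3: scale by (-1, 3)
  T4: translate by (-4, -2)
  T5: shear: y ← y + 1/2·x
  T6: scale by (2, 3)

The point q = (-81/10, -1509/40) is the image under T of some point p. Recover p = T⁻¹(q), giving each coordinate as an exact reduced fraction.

T1 = [4/5 -3/5 0; 3/5 4/5 0; 0 0 1]
T2·T1 = [-4/5 3/5 0; 3/5 4/5 0; 0 0 1]
T3·…·T1 = [4/5 -3/5 0; 9/5 12/5 0; 0 0 1]
T4·…·T1 = [4/5 -3/5 -4; 9/5 12/5 -2; 0 0 1]
T5·…·T1 = [4/5 -3/5 -4; 11/5 21/10 -4; 0 0 1]
T6·…·T1 = [8/5 -6/5 -8; 33/5 63/10 -12; 0 0 1]
det M = 18; M⁻¹ = [7/20 1/15 18/5; -11/30 4/45 -28/15; 0 0 1]
M⁻¹ · (-81/10, -1509/40)ᵀ = (-7/4, -9/4)ᵀ

p = (-7/4, -9/4)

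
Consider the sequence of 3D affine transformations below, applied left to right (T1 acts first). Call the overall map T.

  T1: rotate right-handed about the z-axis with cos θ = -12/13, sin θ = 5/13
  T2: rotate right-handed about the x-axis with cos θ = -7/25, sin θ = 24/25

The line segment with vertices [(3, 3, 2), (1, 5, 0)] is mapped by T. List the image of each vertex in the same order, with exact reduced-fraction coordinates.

T1 rotate right-handed about the z-axis with cos θ = -12/13, sin θ = 5/13: (3, 3, 2) → (-51/13, -21/13, 2); (1, 5, 0) → (-37/13, -55/13, 0)
T2 rotate right-handed about the x-axis with cos θ = -7/25, sin θ = 24/25: (-51/13, -21/13, 2) → (-51/13, -477/325, -686/325); (-37/13, -55/13, 0) → (-37/13, 77/65, -264/65)

image vertices: (-51/13, -477/325, -686/325), (-37/13, 77/65, -264/65)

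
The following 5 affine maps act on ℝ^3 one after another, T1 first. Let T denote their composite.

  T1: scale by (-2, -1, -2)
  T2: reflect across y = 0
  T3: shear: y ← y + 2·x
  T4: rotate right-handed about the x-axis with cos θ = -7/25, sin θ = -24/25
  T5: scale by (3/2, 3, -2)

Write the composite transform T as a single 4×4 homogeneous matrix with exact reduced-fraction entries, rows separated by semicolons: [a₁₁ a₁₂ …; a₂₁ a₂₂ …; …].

T1 = [-2 0 0 0; 0 -1 0 0; 0 0 -2 0; 0 0 0 1]
T2·T1 = [-2 0 0 0; 0 1 0 0; 0 0 -2 0; 0 0 0 1]
T3·…·T1 = [-2 0 0 0; -4 1 0 0; 0 0 -2 0; 0 0 0 1]
T4·…·T1 = [-2 0 0 0; 28/25 -7/25 -48/25 0; 96/25 -24/25 14/25 0; 0 0 0 1]
T5·…·T1 = [-3 0 0 0; 84/25 -21/25 -144/25 0; -192/25 48/25 -28/25 0; 0 0 0 1]

T = [-3 0 0 0; 84/25 -21/25 -144/25 0; -192/25 48/25 -28/25 0; 0 0 0 1]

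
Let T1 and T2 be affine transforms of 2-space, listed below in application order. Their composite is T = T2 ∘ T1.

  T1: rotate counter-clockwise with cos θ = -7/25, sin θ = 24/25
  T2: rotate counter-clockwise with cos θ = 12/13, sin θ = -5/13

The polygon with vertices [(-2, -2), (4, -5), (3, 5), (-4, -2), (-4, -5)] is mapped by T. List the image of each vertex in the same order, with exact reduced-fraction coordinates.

image vertices: (574/325, -718/325), (1759/325, 1112/325), (-1507/325, 1149/325), (502/325, -1364/325), (1471/325, -1472/325)

T1 rotate counter-clockwise with cos θ = -7/25, sin θ = 24/25: (-2, -2) → (62/25, -34/25); (4, -5) → (92/25, 131/25); (3, 5) → (-141/25, 37/25); (-4, -2) → (76/25, -82/25); (-4, -5) → (148/25, -61/25)
T2 rotate counter-clockwise with cos θ = 12/13, sin θ = -5/13: (62/25, -34/25) → (574/325, -718/325); (92/25, 131/25) → (1759/325, 1112/325); (-141/25, 37/25) → (-1507/325, 1149/325); (76/25, -82/25) → (502/325, -1364/325); (148/25, -61/25) → (1471/325, -1472/325)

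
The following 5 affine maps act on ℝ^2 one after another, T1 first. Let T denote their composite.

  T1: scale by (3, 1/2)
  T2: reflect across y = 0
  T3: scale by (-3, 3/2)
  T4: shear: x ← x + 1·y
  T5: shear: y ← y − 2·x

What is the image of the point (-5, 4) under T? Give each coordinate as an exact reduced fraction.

T1 scale by (3, 1/2): (-5, 4) → (-15, 2)
T2 reflect across y = 0: (-15, 2) → (-15, -2)
T3 scale by (-3, 3/2): (-15, -2) → (45, -3)
T4 shear: x ← x + 1·y: (45, -3) → (42, -3)
T5 shear: y ← y − 2·x: (42, -3) → (42, -87)

T(p) = (42, -87)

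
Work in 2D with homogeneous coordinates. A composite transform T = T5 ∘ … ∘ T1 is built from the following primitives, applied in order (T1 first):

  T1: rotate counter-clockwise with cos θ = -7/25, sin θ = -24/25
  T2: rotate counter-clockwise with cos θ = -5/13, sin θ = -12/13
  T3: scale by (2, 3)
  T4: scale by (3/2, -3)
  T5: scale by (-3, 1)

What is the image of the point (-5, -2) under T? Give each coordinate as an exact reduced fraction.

T(p) = (-15057/325, 4626/325)

T1 rotate counter-clockwise with cos θ = -7/25, sin θ = -24/25: (-5, -2) → (-13/25, 134/25)
T2 rotate counter-clockwise with cos θ = -5/13, sin θ = -12/13: (-13/25, 134/25) → (1673/325, -514/325)
T3 scale by (2, 3): (1673/325, -514/325) → (3346/325, -1542/325)
T4 scale by (3/2, -3): (3346/325, -1542/325) → (5019/325, 4626/325)
T5 scale by (-3, 1): (5019/325, 4626/325) → (-15057/325, 4626/325)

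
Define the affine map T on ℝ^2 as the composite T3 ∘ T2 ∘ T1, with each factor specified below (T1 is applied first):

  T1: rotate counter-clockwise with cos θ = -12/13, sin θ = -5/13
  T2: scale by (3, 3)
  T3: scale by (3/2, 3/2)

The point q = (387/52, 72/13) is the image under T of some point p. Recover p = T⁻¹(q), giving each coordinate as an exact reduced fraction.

p = (-2, -1/2)

T1 = [-12/13 5/13 0; -5/13 -12/13 0; 0 0 1]
T2·T1 = [-36/13 15/13 0; -15/13 -36/13 0; 0 0 1]
T3·…·T1 = [-54/13 45/26 0; -45/26 -54/13 0; 0 0 1]
det M = 81/4; M⁻¹ = [-8/39 -10/117 0; 10/117 -8/39 0; 0 0 1]
M⁻¹ · (387/52, 72/13)ᵀ = (-2, -1/2)ᵀ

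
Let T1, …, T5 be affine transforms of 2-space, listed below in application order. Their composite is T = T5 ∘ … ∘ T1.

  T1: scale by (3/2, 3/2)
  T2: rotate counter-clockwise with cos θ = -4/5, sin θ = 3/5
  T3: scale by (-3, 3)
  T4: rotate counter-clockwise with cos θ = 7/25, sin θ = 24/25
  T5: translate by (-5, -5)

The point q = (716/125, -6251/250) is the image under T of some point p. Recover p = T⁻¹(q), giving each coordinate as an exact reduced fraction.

T1 = [3/2 0 0; 0 3/2 0; 0 0 1]
T2·T1 = [-6/5 -9/10 0; 9/10 -6/5 0; 0 0 1]
T3·…·T1 = [18/5 27/10 0; 27/10 -18/5 0; 0 0 1]
T4·…·T1 = [-198/125 1053/250 0; 1053/250 198/125 0; 0 0 1]
T5·…·T1 = [-198/125 1053/250 -5; 1053/250 198/125 -5; 0 0 1]
det M = -81/4; M⁻¹ = [-88/1125 26/125 146/225; 26/125 88/1125 322/225; 0 0 1]
M⁻¹ · (716/125, -6251/250)ᵀ = (-5, 2/3)ᵀ

p = (-5, 2/3)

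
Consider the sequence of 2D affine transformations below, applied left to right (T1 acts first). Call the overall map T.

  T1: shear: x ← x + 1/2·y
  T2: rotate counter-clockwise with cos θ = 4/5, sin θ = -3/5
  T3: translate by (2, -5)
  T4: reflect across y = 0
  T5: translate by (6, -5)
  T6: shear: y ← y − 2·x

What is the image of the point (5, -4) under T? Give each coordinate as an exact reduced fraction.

T1 shear: x ← x + 1/2·y: (5, -4) → (3, -4)
T2 rotate counter-clockwise with cos θ = 4/5, sin θ = -3/5: (3, -4) → (0, -5)
T3 translate by (2, -5): (0, -5) → (2, -10)
T4 reflect across y = 0: (2, -10) → (2, 10)
T5 translate by (6, -5): (2, 10) → (8, 5)
T6 shear: y ← y − 2·x: (8, 5) → (8, -11)

T(p) = (8, -11)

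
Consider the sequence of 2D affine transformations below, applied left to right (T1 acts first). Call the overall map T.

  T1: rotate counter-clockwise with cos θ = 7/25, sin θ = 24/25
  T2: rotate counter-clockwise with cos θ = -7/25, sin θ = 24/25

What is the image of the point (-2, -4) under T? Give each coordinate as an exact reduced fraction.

T(p) = (2, 4)

T1 rotate counter-clockwise with cos θ = 7/25, sin θ = 24/25: (-2, -4) → (82/25, -76/25)
T2 rotate counter-clockwise with cos θ = -7/25, sin θ = 24/25: (82/25, -76/25) → (2, 4)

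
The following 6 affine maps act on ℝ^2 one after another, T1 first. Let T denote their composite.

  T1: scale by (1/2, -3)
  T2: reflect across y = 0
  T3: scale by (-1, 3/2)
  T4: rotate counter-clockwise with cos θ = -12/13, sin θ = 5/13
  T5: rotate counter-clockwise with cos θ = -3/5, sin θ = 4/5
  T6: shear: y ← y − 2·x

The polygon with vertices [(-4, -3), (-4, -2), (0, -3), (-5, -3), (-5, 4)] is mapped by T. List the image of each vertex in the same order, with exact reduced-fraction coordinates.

T1 scale by (1/2, -3): (-4, -3) → (-2, 9); (-4, -2) → (-2, 6); (0, -3) → (0, 9); (-5, -3) → (-5/2, 9); (-5, 4) → (-5/2, -12)
T2 reflect across y = 0: (-2, 9) → (-2, -9); (-2, 6) → (-2, -6); (0, 9) → (0, -9); (-5/2, 9) → (-5/2, -9); (-5/2, -12) → (-5/2, 12)
T3 scale by (-1, 3/2): (-2, -9) → (2, -27/2); (-2, -6) → (2, -9); (0, -9) → (0, -27/2); (-5/2, -9) → (5/2, -27/2); (-5/2, 12) → (5/2, 18)
T4 rotate counter-clockwise with cos θ = -12/13, sin θ = 5/13: (2, -27/2) → (87/26, 172/13); (2, -9) → (21/13, 118/13); (0, -27/2) → (135/26, 162/13); (5/2, -27/2) → (75/26, 349/26); (5/2, 18) → (-120/13, -407/26)
T5 rotate counter-clockwise with cos θ = -3/5, sin θ = 4/5: (87/26, 172/13) → (-1637/130, -342/65); (21/13, 118/13) → (-107/13, -54/13); (135/26, 162/13) → (-1701/130, -216/65); (75/26, 349/26) → (-1621/130, -747/130); (-120/13, -407/26) → (1174/65, 261/130)
T6 shear: y ← y − 2·x: (-1637/130, -342/65) → (-1637/130, 259/13); (-107/13, -54/13) → (-107/13, 160/13); (-1701/130, -216/65) → (-1701/130, 297/13); (-1621/130, -747/130) → (-1621/130, 499/26); (1174/65, 261/130) → (1174/65, -887/26)

image vertices: (-1637/130, 259/13), (-107/13, 160/13), (-1701/130, 297/13), (-1621/130, 499/26), (1174/65, -887/26)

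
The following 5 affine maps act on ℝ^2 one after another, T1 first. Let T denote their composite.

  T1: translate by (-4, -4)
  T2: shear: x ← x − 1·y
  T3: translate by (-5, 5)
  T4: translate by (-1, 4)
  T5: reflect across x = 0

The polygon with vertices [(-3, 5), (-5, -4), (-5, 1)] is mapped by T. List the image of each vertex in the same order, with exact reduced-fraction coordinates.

image vertices: (14, 10), (7, 1), (12, 6)

T1 translate by (-4, -4): (-3, 5) → (-7, 1); (-5, -4) → (-9, -8); (-5, 1) → (-9, -3)
T2 shear: x ← x − 1·y: (-7, 1) → (-8, 1); (-9, -8) → (-1, -8); (-9, -3) → (-6, -3)
T3 translate by (-5, 5): (-8, 1) → (-13, 6); (-1, -8) → (-6, -3); (-6, -3) → (-11, 2)
T4 translate by (-1, 4): (-13, 6) → (-14, 10); (-6, -3) → (-7, 1); (-11, 2) → (-12, 6)
T5 reflect across x = 0: (-14, 10) → (14, 10); (-7, 1) → (7, 1); (-12, 6) → (12, 6)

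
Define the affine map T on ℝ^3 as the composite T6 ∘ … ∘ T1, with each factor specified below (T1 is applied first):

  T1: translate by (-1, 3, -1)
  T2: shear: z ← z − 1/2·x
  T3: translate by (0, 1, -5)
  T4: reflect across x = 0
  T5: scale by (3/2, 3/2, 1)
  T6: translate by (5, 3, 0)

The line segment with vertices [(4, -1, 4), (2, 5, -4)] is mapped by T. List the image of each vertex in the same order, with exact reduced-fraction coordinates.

image vertices: (1/2, 15/2, -7/2), (7/2, 33/2, -21/2)

T1 translate by (-1, 3, -1): (4, -1, 4) → (3, 2, 3); (2, 5, -4) → (1, 8, -5)
T2 shear: z ← z − 1/2·x: (3, 2, 3) → (3, 2, 3/2); (1, 8, -5) → (1, 8, -11/2)
T3 translate by (0, 1, -5): (3, 2, 3/2) → (3, 3, -7/2); (1, 8, -11/2) → (1, 9, -21/2)
T4 reflect across x = 0: (3, 3, -7/2) → (-3, 3, -7/2); (1, 9, -21/2) → (-1, 9, -21/2)
T5 scale by (3/2, 3/2, 1): (-3, 3, -7/2) → (-9/2, 9/2, -7/2); (-1, 9, -21/2) → (-3/2, 27/2, -21/2)
T6 translate by (5, 3, 0): (-9/2, 9/2, -7/2) → (1/2, 15/2, -7/2); (-3/2, 27/2, -21/2) → (7/2, 33/2, -21/2)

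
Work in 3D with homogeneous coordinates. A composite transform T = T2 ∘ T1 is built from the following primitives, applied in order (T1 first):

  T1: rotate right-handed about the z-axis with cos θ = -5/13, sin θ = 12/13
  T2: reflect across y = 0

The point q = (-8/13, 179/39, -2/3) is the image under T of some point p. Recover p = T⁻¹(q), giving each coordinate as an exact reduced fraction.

p = (-4, 7/3, -2/3)

T1 = [-5/13 -12/13 0 0; 12/13 -5/13 0 0; 0 0 1 0; 0 0 0 1]
T2·T1 = [-5/13 -12/13 0 0; -12/13 5/13 0 0; 0 0 1 0; 0 0 0 1]
det M = -1; M⁻¹ = [-5/13 -12/13 0 0; -12/13 5/13 0 0; 0 0 1 0; 0 0 0 1]
M⁻¹ · (-8/13, 179/39, -2/3)ᵀ = (-4, 7/3, -2/3)ᵀ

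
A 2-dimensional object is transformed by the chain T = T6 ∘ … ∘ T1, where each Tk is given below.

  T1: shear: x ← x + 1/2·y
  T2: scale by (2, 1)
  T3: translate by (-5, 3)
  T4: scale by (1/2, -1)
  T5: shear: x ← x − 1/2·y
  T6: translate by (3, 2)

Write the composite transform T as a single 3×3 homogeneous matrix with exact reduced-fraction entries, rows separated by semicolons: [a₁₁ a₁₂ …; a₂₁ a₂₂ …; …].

T1 = [1 1/2 0; 0 1 0; 0 0 1]
T2·T1 = [2 1 0; 0 1 0; 0 0 1]
T3·…·T1 = [2 1 -5; 0 1 3; 0 0 1]
T4·…·T1 = [1 1/2 -5/2; 0 -1 -3; 0 0 1]
T5·…·T1 = [1 1 -1; 0 -1 -3; 0 0 1]
T6·…·T1 = [1 1 2; 0 -1 -1; 0 0 1]

T = [1 1 2; 0 -1 -1; 0 0 1]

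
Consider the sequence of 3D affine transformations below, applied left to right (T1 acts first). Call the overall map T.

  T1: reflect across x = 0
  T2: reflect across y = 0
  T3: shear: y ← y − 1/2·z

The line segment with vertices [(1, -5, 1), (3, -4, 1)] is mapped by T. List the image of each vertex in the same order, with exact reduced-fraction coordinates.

image vertices: (-1, 9/2, 1), (-3, 7/2, 1)

T1 reflect across x = 0: (1, -5, 1) → (-1, -5, 1); (3, -4, 1) → (-3, -4, 1)
T2 reflect across y = 0: (-1, -5, 1) → (-1, 5, 1); (-3, -4, 1) → (-3, 4, 1)
T3 shear: y ← y − 1/2·z: (-1, 5, 1) → (-1, 9/2, 1); (-3, 4, 1) → (-3, 7/2, 1)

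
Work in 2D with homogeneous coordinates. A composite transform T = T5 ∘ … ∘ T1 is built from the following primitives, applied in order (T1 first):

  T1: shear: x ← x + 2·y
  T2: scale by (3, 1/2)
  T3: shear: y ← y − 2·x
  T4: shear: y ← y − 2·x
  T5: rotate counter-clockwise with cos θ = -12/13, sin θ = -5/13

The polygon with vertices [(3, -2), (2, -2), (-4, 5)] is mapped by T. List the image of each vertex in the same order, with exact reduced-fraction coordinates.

image vertices: (7, -9), (187/13, -246/13), (-1127/26, 744/13)

T1 shear: x ← x + 2·y: (3, -2) → (-1, -2); (2, -2) → (-2, -2); (-4, 5) → (6, 5)
T2 scale by (3, 1/2): (-1, -2) → (-3, -1); (-2, -2) → (-6, -1); (6, 5) → (18, 5/2)
T3 shear: y ← y − 2·x: (-3, -1) → (-3, 5); (-6, -1) → (-6, 11); (18, 5/2) → (18, -67/2)
T4 shear: y ← y − 2·x: (-3, 5) → (-3, 11); (-6, 11) → (-6, 23); (18, -67/2) → (18, -139/2)
T5 rotate counter-clockwise with cos θ = -12/13, sin θ = -5/13: (-3, 11) → (7, -9); (-6, 23) → (187/13, -246/13); (18, -139/2) → (-1127/26, 744/13)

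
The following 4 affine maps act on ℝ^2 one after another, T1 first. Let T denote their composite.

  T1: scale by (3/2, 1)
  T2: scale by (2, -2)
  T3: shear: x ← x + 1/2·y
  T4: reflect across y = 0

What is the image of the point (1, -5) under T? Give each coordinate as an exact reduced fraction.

T1 scale by (3/2, 1): (1, -5) → (3/2, -5)
T2 scale by (2, -2): (3/2, -5) → (3, 10)
T3 shear: x ← x + 1/2·y: (3, 10) → (8, 10)
T4 reflect across y = 0: (8, 10) → (8, -10)

T(p) = (8, -10)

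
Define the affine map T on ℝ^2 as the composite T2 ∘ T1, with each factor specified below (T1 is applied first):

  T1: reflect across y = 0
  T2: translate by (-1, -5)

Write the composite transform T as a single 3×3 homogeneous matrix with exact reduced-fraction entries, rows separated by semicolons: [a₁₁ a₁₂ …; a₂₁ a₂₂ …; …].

T = [1 0 -1; 0 -1 -5; 0 0 1]

T1 = [1 0 0; 0 -1 0; 0 0 1]
T2·T1 = [1 0 -1; 0 -1 -5; 0 0 1]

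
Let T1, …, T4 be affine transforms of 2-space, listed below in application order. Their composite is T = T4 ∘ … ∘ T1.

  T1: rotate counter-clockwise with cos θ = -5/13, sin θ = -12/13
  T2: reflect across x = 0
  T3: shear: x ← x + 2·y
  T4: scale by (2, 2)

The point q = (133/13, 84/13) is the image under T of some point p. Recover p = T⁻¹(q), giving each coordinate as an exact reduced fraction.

T1 = [-5/13 12/13 0; -12/13 -5/13 0; 0 0 1]
T2·T1 = [5/13 -12/13 0; -12/13 -5/13 0; 0 0 1]
T3·…·T1 = [-19/13 -22/13 0; -12/13 -5/13 0; 0 0 1]
T4·…·T1 = [-38/13 -44/13 0; -24/13 -10/13 0; 0 0 1]
det M = -4; M⁻¹ = [5/26 -11/13 0; -6/13 19/26 0; 0 0 1]
M⁻¹ · (133/13, 84/13)ᵀ = (-7/2, 0)ᵀ

p = (-7/2, 0)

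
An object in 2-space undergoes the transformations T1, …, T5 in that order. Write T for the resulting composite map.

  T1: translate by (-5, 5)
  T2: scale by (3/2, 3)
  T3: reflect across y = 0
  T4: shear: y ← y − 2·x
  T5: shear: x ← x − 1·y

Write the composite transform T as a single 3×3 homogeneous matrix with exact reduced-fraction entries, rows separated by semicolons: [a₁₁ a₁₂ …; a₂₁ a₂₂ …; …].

T = [9/2 3 -15/2; -3 -3 0; 0 0 1]

T1 = [1 0 -5; 0 1 5; 0 0 1]
T2·T1 = [3/2 0 -15/2; 0 3 15; 0 0 1]
T3·…·T1 = [3/2 0 -15/2; 0 -3 -15; 0 0 1]
T4·…·T1 = [3/2 0 -15/2; -3 -3 0; 0 0 1]
T5·…·T1 = [9/2 3 -15/2; -3 -3 0; 0 0 1]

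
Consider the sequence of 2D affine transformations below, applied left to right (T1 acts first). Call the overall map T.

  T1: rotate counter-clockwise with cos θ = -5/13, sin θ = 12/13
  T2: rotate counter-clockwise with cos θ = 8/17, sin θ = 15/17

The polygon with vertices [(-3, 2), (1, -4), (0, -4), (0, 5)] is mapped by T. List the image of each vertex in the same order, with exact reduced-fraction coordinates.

image vertices: (618/221, -503/221), (-8/13, 53/13), (84/221, 880/221), (-105/221, -1100/221)

T1 rotate counter-clockwise with cos θ = -5/13, sin θ = 12/13: (-3, 2) → (-9/13, -46/13); (1, -4) → (43/13, 32/13); (0, -4) → (48/13, 20/13); (0, 5) → (-60/13, -25/13)
T2 rotate counter-clockwise with cos θ = 8/17, sin θ = 15/17: (-9/13, -46/13) → (618/221, -503/221); (43/13, 32/13) → (-8/13, 53/13); (48/13, 20/13) → (84/221, 880/221); (-60/13, -25/13) → (-105/221, -1100/221)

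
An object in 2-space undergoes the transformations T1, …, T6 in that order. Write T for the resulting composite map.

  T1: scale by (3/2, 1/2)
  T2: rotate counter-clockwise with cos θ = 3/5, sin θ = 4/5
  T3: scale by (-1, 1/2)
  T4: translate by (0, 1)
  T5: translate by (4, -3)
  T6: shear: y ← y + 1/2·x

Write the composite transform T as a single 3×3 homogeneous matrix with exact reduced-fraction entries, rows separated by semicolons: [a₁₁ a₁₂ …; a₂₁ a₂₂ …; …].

T1 = [3/2 0 0; 0 1/2 0; 0 0 1]
T2·T1 = [9/10 -2/5 0; 6/5 3/10 0; 0 0 1]
T3·…·T1 = [-9/10 2/5 0; 3/5 3/20 0; 0 0 1]
T4·…·T1 = [-9/10 2/5 0; 3/5 3/20 1; 0 0 1]
T5·…·T1 = [-9/10 2/5 4; 3/5 3/20 -2; 0 0 1]
T6·…·T1 = [-9/10 2/5 4; 3/20 7/20 0; 0 0 1]

T = [-9/10 2/5 4; 3/20 7/20 0; 0 0 1]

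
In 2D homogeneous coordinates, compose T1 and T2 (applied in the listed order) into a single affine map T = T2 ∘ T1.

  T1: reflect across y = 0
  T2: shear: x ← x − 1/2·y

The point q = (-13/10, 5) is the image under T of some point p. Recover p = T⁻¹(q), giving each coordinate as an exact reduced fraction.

T1 = [1 0 0; 0 -1 0; 0 0 1]
T2·T1 = [1 1/2 0; 0 -1 0; 0 0 1]
det M = -1; M⁻¹ = [1 1/2 0; 0 -1 0; 0 0 1]
M⁻¹ · (-13/10, 5)ᵀ = (6/5, -5)ᵀ

p = (6/5, -5)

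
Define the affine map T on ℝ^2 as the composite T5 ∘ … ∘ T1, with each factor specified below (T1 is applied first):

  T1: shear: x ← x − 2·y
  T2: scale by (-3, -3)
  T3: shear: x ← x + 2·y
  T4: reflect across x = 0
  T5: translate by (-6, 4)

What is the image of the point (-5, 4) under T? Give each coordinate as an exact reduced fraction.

T(p) = (-21, -8)

T1 shear: x ← x − 2·y: (-5, 4) → (-13, 4)
T2 scale by (-3, -3): (-13, 4) → (39, -12)
T3 shear: x ← x + 2·y: (39, -12) → (15, -12)
T4 reflect across x = 0: (15, -12) → (-15, -12)
T5 translate by (-6, 4): (-15, -12) → (-21, -8)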